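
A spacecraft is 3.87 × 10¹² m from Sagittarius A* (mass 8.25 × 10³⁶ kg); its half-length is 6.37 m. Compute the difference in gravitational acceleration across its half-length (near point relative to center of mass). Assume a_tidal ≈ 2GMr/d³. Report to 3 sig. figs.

1.21 × 10⁻¹⁰ m/s²

Since r ≪ d, expand the inverse-square field across one radius to get the leading 2GMr/d³ term.
a_tidal = 2GMr/d³
        = 2 × (6.674 × 10⁻¹¹) × (8.25 × 10³⁶) × (6.37) / (3.87 × 10¹²)³
        = 1.21 × 10⁻¹⁰ m/s²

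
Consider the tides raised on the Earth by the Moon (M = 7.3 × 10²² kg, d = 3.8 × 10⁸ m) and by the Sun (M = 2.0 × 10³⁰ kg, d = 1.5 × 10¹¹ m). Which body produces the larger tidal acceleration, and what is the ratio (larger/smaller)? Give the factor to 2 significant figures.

The Moon, by a factor of ≈ 2.2

Tidal acceleration ∝ M/d³, so compare M/d³ for each.
The Moon: (7.3 × 10²²) / (3.8 × 10⁸)³ = 1.330 × 10⁻³
The Sun: (2.0 × 10³⁰) / (1.5 × 10¹¹)³ = 5.926 × 10⁻⁴
Ratio (larger/smaller) = 2.2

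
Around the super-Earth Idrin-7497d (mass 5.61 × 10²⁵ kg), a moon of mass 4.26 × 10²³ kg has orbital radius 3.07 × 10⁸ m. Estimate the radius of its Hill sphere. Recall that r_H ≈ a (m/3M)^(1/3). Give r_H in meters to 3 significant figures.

r_H ≈ a (m/3M)^(1/3)
    = (3.07 × 10⁸) × (4.26 × 10²³ / (3 × 5.61 × 10²⁵))^(1/3)
    = 4.18 × 10⁷ m

4.18 × 10⁷ m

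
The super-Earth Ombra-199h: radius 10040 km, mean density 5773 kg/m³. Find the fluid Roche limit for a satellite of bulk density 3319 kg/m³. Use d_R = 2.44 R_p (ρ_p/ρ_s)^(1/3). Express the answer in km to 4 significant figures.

29460 km

d_R = 2.44 × 10040 km × (5773/3319)^(1/3)
    = 29460 km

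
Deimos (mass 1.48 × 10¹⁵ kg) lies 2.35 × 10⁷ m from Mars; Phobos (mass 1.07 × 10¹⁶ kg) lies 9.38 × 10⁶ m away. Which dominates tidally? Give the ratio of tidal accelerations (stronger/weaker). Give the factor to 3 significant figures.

Phobos, by a factor of ≈ 114

Compare M/d³ for the two perturbers:
Deimos: (1.48 × 10¹⁵) / (2.35 × 10⁷)³ = 1.140 × 10⁻⁷
Phobos: (1.07 × 10¹⁶) / (9.38 × 10⁶)³ = 1.297 × 10⁻⁵
Ratio (larger/smaller) = 114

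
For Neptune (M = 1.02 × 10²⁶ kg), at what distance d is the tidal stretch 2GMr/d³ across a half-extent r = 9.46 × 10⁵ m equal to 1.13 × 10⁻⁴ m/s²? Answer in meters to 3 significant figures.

4.85 × 10⁸ m

2GMr/d³ = a_tidal  ⇒  d = (2GMr / a_tidal)^(1/3)
d = (2 × 6.674×10⁻¹¹ × (1.02 × 10²⁶) × (9.46 × 10⁵) / (1.13 × 10⁻⁴))^(1/3)
  = 4.85 × 10⁸ m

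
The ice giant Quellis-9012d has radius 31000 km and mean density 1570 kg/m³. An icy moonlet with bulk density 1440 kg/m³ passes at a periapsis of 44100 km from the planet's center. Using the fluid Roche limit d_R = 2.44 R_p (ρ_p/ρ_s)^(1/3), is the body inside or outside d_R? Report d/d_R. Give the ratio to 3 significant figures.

d_R = 2.44 × (31000 km) × (1570/1440)^(1/3) = 77850 km
d/d_R = (44100) / (77850) = 0.566
Since d/d_R < 1, the body is inside the Roche limit.

inside; d/d_R ≈ 0.566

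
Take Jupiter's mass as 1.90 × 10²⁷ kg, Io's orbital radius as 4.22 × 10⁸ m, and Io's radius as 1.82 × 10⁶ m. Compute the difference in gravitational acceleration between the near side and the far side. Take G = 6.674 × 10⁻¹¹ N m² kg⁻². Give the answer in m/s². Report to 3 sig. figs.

Δa = 4GMr/d³
   = 4 × (6.674 × 10⁻¹¹) × (1.90 × 10²⁷) × (1.82 × 10⁶) / (4.22 × 10⁸)³
   = 1.23 × 10⁻² m/s²

1.23 × 10⁻² m/s²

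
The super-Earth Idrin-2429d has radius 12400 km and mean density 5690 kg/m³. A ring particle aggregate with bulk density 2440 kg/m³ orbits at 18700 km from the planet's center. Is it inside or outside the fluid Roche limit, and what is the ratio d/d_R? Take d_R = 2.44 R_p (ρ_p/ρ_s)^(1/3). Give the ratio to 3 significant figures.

inside; d/d_R ≈ 0.466

d_R = 2.44 × (12400 km) × (5690/2440)^(1/3) = 40120 km
d/d_R = (18700) / (40120) = 0.466
Since d/d_R < 1, the body is inside the Roche limit.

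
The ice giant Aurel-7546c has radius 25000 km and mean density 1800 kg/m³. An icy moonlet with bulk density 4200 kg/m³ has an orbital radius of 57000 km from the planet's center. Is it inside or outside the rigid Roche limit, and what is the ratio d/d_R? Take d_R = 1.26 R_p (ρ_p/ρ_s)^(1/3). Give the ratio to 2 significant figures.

outside; d/d_R ≈ 2.4

d_R = 1.26 × (25000 km) × (1800/4200)^(1/3) = 23750 km
d/d_R = (57000) / (23750) = 2.4
Since d/d_R > 1, the body is outside the Roche limit.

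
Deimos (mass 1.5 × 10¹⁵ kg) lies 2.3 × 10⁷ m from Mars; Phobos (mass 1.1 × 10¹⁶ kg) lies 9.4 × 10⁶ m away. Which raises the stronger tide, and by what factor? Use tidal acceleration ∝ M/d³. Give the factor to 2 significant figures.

Tidal acceleration ∝ M/d³, so compare M/d³ for each.
Deimos: (1.5 × 10¹⁵) / (2.3 × 10⁷)³ = 1.233 × 10⁻⁷
Phobos: (1.1 × 10¹⁶) / (9.4 × 10⁶)³ = 1.324 × 10⁻⁵
Ratio (larger/smaller) = 110

Phobos, by a factor of ≈ 110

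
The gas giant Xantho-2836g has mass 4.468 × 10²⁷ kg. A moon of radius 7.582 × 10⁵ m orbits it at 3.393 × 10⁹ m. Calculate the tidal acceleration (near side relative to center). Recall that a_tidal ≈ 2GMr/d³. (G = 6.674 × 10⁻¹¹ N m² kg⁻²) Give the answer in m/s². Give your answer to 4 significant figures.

1.158 × 10⁻⁵ m/s²

a_tidal = 2GMr/d³
        = 2 × (6.674 × 10⁻¹¹) × (4.468 × 10²⁷) × (7.582 × 10⁵) / (3.393 × 10⁹)³
        = 1.158 × 10⁻⁵ m/s²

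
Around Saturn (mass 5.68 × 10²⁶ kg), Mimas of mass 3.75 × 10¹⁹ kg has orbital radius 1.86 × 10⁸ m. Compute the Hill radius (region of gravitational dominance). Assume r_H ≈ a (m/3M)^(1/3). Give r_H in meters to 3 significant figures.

r_H ≈ a (m/3M)^(1/3)
    = (1.86 × 10⁸) × (3.75 × 10¹⁹ / (3 × 5.68 × 10²⁶))^(1/3)
    = 5.21 × 10⁵ m

5.21 × 10⁵ m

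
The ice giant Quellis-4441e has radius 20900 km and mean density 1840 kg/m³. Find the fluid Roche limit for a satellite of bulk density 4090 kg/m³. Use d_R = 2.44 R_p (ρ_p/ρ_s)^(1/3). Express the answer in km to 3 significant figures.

39100 km

d_R = 2.44 × 20900 km × (1840/4090)^(1/3)
    = 39100 km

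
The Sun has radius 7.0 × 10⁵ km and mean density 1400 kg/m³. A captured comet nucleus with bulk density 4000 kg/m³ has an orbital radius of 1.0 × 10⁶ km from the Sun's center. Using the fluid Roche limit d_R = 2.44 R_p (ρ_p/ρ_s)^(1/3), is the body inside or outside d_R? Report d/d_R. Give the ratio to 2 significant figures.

inside; d/d_R ≈ 0.83

d_R = 2.44 × (7.0 × 10⁵ km) × (1400/4000)^(1/3) = 1.204 × 10⁶ km
d/d_R = (1.0 × 10⁶) / (1.204 × 10⁶) = 0.83
Since d/d_R < 1, the body is inside the Roche limit.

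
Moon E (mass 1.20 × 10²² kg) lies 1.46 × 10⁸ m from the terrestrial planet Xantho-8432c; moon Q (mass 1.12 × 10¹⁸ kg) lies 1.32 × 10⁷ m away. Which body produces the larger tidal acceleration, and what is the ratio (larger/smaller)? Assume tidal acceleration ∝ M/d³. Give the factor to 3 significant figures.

Tidal stretch scales as M/d³; compute that for each body.
Moon E: (1.20 × 10²²) / (1.46 × 10⁸)³ = 3.856 × 10⁻³
Moon Q: (1.12 × 10¹⁸) / (1.32 × 10⁷)³ = 4.870 × 10⁻⁴
Ratio (larger/smaller) = 7.92

Moon E, by a factor of ≈ 7.92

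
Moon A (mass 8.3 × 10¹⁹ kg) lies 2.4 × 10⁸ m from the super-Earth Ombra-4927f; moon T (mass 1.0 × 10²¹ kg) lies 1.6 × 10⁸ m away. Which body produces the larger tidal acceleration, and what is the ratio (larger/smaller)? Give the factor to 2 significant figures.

Moon T, by a factor of ≈ 41

Tidal acceleration ∝ M/d³, so compare M/d³ for each.
Moon A: (8.3 × 10¹⁹) / (2.4 × 10⁸)³ = 6.004 × 10⁻⁶
Moon T: (1.0 × 10²¹) / (1.6 × 10⁸)³ = 2.441 × 10⁻⁴
Ratio (larger/smaller) = 41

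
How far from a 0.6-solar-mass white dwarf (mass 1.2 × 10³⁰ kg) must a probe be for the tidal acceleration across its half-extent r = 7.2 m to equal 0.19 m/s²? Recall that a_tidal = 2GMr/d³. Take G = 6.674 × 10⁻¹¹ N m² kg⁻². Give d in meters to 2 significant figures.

1.8 × 10⁷ m

2GMr/d³ = a_tidal  ⇒  d = (2GMr / a_tidal)^(1/3)
d = (2 × 6.674×10⁻¹¹ × (1.2 × 10³⁰) × (7.2) / (0.19))^(1/3)
  = 1.8 × 10⁷ m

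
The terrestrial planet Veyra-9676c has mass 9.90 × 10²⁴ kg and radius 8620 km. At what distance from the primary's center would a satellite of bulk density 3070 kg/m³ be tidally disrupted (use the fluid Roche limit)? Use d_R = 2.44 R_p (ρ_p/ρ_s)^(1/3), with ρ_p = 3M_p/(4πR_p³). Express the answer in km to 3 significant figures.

ρ_p = 3M_p/(4πR_p³) = 3 × (9.90 × 10²⁴) / (4π × (8.62 × 10⁶ m)³) = 3690 kg/m³
d_R = 2.44 × 8620 km × (3690/3070)^(1/3)
    = 22400 km

22400 km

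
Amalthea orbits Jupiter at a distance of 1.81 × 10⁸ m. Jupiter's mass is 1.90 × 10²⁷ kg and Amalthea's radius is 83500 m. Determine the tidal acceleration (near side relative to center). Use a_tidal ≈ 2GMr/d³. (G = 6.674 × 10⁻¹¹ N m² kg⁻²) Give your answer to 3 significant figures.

a_tidal = 2GMr/d³
        = 2 × (6.674 × 10⁻¹¹) × (1.90 × 10²⁷) × (83500) / (1.81 × 10⁸)³
        = 3.57 × 10⁻³ m/s²

3.57 × 10⁻³ m/s²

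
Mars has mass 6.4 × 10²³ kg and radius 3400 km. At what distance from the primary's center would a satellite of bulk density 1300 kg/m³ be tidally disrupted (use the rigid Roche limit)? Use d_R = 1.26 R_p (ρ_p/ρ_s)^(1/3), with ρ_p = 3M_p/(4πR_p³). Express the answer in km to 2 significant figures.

6200 km

ρ_p = 3M_p/(4πR_p³) = 3 × (6.4 × 10²³) / (4π × (3.4 × 10⁶ m)³) = 3900 kg/m³
d_R = 1.26 × 3400 km × (3900/1300)^(1/3)
    = 6200 km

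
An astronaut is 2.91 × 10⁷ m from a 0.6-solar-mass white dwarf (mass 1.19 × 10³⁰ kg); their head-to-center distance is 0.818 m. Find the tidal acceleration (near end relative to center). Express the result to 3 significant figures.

5.27 × 10⁻³ m/s²

Since r ≪ d, expand the inverse-square field across one radius to get the leading 2GMr/d³ term.
Δg = 2GMr/d³
   = 2 × (6.674 × 10⁻¹¹) × (1.19 × 10³⁰) × (0.818) / (2.91 × 10⁷)³
   = 5.27 × 10⁻³ m/s²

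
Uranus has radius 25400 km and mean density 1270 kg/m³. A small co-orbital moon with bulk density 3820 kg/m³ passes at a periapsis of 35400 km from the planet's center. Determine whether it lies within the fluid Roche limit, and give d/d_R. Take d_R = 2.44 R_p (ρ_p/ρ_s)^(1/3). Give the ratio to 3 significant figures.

inside; d/d_R ≈ 0.825

d_R = 2.44 × (25400 km) × (1270/3820)^(1/3) = 42930 km
d/d_R = (35400) / (42930) = 0.825
Since d/d_R < 1, the body is inside the Roche limit.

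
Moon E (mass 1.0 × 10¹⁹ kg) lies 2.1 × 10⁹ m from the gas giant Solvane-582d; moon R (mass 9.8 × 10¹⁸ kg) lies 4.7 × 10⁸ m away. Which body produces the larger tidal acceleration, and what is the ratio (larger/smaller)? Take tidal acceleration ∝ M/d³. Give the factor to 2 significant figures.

Moon R, by a factor of ≈ 87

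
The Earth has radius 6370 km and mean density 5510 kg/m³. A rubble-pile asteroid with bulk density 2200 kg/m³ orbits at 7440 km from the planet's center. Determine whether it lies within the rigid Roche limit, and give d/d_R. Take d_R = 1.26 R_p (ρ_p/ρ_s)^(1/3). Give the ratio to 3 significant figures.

inside; d/d_R ≈ 0.683

d_R = 1.26 × (6370 km) × (5510/2200)^(1/3) = 10900 km
d/d_R = (7440) / (10900) = 0.683
Since d/d_R < 1, the body is inside the Roche limit.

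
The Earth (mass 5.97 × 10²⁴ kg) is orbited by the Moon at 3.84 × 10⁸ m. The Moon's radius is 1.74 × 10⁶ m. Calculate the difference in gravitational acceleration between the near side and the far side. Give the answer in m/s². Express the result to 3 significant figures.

Δg = 4GMr/d³
   = 4 × (6.674 × 10⁻¹¹) × (5.97 × 10²⁴) × (1.74 × 10⁶) / (3.84 × 10⁸)³
   = 4.90 × 10⁻⁵ m/s²

4.90 × 10⁻⁵ m/s²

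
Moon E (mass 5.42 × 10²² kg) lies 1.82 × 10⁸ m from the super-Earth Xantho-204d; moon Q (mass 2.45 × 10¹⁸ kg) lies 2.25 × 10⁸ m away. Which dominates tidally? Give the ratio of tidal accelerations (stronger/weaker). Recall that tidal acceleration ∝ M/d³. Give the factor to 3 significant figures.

Moon E, by a factor of ≈ 41800

Tidal acceleration ∝ M/d³, so compare M/d³ for each.
Moon E: (5.42 × 10²²) / (1.82 × 10⁸)³ = 8.991 × 10⁻³
Moon Q: (2.45 × 10¹⁸) / (2.25 × 10⁸)³ = 2.151 × 10⁻⁷
Ratio (larger/smaller) = 41800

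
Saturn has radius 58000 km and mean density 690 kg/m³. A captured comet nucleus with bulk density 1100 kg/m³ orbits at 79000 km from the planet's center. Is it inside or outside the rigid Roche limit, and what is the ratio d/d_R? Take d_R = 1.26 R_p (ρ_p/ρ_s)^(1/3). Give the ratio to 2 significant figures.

outside; d/d_R ≈ 1.3

d_R = 1.26 × (58000 km) × (690/1100)^(1/3) = 62560 km
d/d_R = (79000) / (62560) = 1.3
Since d/d_R > 1, the body is outside the Roche limit.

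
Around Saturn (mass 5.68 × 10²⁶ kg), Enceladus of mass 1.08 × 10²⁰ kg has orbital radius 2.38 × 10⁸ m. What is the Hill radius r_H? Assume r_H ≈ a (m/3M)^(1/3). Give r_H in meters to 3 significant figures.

9.49 × 10⁵ m

r_H ≈ a (m/3M)^(1/3)
    = (2.38 × 10⁸) × (1.08 × 10²⁰ / (3 × 5.68 × 10²⁶))^(1/3)
    = 9.49 × 10⁵ m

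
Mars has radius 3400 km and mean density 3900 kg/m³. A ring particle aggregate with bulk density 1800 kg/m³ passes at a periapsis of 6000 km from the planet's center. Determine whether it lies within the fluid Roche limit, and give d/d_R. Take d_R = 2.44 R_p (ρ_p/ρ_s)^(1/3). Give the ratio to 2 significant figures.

d_R = 2.44 × (3400 km) × (3900/1800)^(1/3) = 10730 km
d/d_R = (6000) / (10730) = 0.56
Since d/d_R < 1, the body is inside the Roche limit.

inside; d/d_R ≈ 0.56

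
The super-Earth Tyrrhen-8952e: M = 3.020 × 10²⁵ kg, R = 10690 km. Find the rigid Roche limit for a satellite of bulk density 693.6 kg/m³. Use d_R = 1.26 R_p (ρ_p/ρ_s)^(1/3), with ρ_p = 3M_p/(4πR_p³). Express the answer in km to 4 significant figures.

27500 km

ρ_p = 3M_p/(4πR_p³) = 3 × (3.020 × 10²⁵) / (4π × (1.069 × 10⁷ m)³) = 5902 kg/m³
d_R = 1.26 × 10690 km × (5902/693.6)^(1/3)
    = 27500 km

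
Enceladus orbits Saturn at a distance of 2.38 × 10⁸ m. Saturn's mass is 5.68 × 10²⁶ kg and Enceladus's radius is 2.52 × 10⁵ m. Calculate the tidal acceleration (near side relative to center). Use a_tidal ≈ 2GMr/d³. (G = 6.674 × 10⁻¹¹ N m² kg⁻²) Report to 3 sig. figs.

1.42 × 10⁻³ m/s²

The tidal stretch is the gradient of GM/d² times the body's extent r, hence the 1/d³ dependence.
a_tidal = 2GMr/d³
        = 2 × (6.674 × 10⁻¹¹) × (5.68 × 10²⁶) × (2.52 × 10⁵) / (2.38 × 10⁸)³
        = 1.42 × 10⁻³ m/s²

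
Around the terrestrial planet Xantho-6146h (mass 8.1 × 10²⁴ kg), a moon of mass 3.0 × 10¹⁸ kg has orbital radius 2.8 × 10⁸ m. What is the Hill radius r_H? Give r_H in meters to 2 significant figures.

r_H ≈ a (m/3M)^(1/3)
    = (2.8 × 10⁸) × (3.0 × 10¹⁸ / (3 × 8.1 × 10²⁴))^(1/3)
    = 1.4 × 10⁶ m

1.4 × 10⁶ m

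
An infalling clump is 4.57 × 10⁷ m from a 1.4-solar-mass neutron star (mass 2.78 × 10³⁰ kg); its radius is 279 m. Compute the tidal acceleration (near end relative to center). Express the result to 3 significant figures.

a_tidal = 2GMr/d³
        = 2 × (6.674 × 10⁻¹¹) × (2.78 × 10³⁰) × (279) / (4.57 × 10⁷)³
        = 1.08 m/s²

1.08 m/s²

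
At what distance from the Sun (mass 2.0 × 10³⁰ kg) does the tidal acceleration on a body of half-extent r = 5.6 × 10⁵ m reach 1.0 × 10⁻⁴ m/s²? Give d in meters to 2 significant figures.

2GMr/d³ = a_tidal  ⇒  d = (2GMr / a_tidal)^(1/3)
d = (2 × 6.674×10⁻¹¹ × (2.0 × 10³⁰) × (5.6 × 10⁵) / (1.0 × 10⁻⁴))^(1/3)
  = 1.1 × 10¹⁰ m

1.1 × 10¹⁰ m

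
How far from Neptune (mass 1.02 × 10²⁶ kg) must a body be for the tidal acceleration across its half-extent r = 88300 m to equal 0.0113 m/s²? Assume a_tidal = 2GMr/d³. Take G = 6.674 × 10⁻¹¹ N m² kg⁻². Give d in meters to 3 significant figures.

2GMr/d³ = a_tidal  ⇒  d = (2GMr / a_tidal)^(1/3)
d = (2 × 6.674×10⁻¹¹ × (1.02 × 10²⁶) × (88300) / (0.0113))^(1/3)
  = 4.74 × 10⁷ m

4.74 × 10⁷ m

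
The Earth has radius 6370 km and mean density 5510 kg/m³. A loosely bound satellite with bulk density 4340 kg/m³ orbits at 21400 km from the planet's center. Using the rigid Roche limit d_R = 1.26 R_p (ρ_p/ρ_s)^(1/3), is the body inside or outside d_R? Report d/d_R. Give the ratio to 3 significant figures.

d_R = 1.26 × (6370 km) × (5510/4340)^(1/3) = 8691 km
d/d_R = (21400) / (8691) = 2.46
Since d/d_R > 1, the body is outside the Roche limit.

outside; d/d_R ≈ 2.46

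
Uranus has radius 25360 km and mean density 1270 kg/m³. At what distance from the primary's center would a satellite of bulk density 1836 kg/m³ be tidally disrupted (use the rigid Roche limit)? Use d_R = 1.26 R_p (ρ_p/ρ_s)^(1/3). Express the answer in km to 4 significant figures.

d_R = 1.26 × 25360 km × (1270/1836)^(1/3)
    = 28260 km

28260 km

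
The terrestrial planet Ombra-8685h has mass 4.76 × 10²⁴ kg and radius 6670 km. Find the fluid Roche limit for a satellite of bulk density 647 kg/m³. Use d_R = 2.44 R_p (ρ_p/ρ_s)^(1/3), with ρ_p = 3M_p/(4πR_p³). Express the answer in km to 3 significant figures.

ρ_p = 3M_p/(4πR_p³) = 3 × (4.76 × 10²⁴) / (4π × (6.67 × 10⁶ m)³) = 3830 kg/m³
d_R = 2.44 × 6670 km × (3830/647)^(1/3)
    = 29400 km

29400 km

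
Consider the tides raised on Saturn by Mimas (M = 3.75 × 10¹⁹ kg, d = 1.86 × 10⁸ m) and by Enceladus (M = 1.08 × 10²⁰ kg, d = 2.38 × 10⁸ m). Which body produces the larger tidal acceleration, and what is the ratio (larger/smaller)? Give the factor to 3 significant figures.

Enceladus, by a factor of ≈ 1.37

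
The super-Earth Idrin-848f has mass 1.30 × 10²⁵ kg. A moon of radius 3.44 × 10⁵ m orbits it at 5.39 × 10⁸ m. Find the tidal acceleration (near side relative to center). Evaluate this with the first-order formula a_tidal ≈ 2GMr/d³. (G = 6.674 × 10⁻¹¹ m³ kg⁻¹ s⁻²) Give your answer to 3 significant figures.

Δa = 2GMr/d³
   = 2 × (6.674 × 10⁻¹¹) × (1.30 × 10²⁵) × (3.44 × 10⁵) / (5.39 × 10⁸)³
   = 3.81 × 10⁻⁶ m/s²

3.81 × 10⁻⁶ m/s²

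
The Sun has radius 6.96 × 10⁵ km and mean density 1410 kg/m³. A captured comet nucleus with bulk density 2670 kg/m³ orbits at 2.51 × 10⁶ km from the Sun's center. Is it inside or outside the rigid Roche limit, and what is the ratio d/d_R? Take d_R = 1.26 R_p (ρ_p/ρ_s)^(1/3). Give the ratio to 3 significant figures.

outside; d/d_R ≈ 3.54

d_R = 1.26 × (6.96 × 10⁵ km) × (1410/2670)^(1/3) = 7.088 × 10⁵ km
d/d_R = (2.51 × 10⁶) / (7.088 × 10⁵) = 3.54
Since d/d_R > 1, the body is outside the Roche limit.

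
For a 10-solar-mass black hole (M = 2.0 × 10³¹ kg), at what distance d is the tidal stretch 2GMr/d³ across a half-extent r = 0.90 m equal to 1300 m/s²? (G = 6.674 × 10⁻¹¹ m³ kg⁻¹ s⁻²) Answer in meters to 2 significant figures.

1.2 × 10⁶ m

2GMr/d³ = a_tidal  ⇒  d = (2GMr / a_tidal)^(1/3)
d = (2 × 6.674×10⁻¹¹ × (2.0 × 10³¹) × (0.90) / (1300))^(1/3)
  = 1.2 × 10⁶ m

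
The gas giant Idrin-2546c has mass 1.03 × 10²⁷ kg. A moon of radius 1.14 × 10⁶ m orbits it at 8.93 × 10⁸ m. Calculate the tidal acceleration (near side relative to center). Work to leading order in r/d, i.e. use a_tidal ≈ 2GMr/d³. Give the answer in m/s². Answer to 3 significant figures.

Δa = 2GMr/d³
   = 2 × (6.674 × 10⁻¹¹) × (1.03 × 10²⁷) × (1.14 × 10⁶) / (8.93 × 10⁸)³
   = 2.20 × 10⁻⁴ m/s²

2.20 × 10⁻⁴ m/s²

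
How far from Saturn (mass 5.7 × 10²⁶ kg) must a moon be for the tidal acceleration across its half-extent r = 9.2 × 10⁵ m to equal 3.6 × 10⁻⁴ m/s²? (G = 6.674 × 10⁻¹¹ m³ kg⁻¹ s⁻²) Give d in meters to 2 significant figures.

2GMr/d³ = a_tidal  ⇒  d = (2GMr / a_tidal)^(1/3)
d = (2 × 6.674×10⁻¹¹ × (5.7 × 10²⁶) × (9.2 × 10⁵) / (3.6 × 10⁻⁴))^(1/3)
  = 5.8 × 10⁸ m

5.8 × 10⁸ m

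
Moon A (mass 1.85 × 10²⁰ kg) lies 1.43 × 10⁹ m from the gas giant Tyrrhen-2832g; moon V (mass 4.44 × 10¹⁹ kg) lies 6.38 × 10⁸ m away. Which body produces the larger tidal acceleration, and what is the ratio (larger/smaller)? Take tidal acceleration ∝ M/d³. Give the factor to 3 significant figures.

Moon V, by a factor of ≈ 2.70

Tidal stretch scales as M/d³; compute that for each body.
Moon A: (1.85 × 10²⁰) / (1.43 × 10⁹)³ = 6.327 × 10⁻⁸
Moon V: (4.44 × 10¹⁹) / (6.38 × 10⁸)³ = 1.710 × 10⁻⁷
Ratio (larger/smaller) = 2.70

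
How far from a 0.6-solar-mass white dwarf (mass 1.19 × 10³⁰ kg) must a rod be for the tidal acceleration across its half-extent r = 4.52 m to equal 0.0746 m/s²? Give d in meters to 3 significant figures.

2.13 × 10⁷ m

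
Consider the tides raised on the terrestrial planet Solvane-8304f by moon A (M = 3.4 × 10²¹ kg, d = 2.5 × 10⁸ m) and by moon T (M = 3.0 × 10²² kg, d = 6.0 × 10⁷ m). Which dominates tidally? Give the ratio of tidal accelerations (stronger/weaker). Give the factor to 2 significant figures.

Moon T, by a factor of ≈ 640

Tidal acceleration ∝ M/d³, so compare M/d³ for each.
Moon A: (3.4 × 10²¹) / (2.5 × 10⁸)³ = 2.176 × 10⁻⁴
Moon T: (3.0 × 10²²) / (6.0 × 10⁷)³ = 1.389 × 10⁻¹
Ratio (larger/smaller) = 640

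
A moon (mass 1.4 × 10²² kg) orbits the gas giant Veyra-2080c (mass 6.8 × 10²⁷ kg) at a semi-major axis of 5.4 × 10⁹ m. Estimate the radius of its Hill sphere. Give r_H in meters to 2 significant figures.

4.8 × 10⁷ m

r_H ≈ a (m/3M)^(1/3)
    = (5.4 × 10⁹) × (1.4 × 10²² / (3 × 6.8 × 10²⁷))^(1/3)
    = 4.8 × 10⁷ m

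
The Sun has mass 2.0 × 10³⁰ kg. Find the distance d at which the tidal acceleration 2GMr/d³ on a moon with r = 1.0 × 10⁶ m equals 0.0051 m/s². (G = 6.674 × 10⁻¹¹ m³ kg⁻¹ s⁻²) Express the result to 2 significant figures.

2GMr/d³ = a_tidal  ⇒  d = (2GMr / a_tidal)^(1/3)
d = (2 × 6.674×10⁻¹¹ × (2.0 × 10³⁰) × (1.0 × 10⁶) / (0.0051))^(1/3)
  = 3.7 × 10⁹ m

3.7 × 10⁹ m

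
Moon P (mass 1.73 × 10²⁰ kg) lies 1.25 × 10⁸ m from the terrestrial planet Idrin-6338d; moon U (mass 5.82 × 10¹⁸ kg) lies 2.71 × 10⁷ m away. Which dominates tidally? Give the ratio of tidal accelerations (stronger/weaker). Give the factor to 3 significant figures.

Moon U, by a factor of ≈ 3.30

Tidal stretch scales as M/d³; compute that for each body.
Moon P: (1.73 × 10²⁰) / (1.25 × 10⁸)³ = 8.858 × 10⁻⁵
Moon U: (5.82 × 10¹⁸) / (2.71 × 10⁷)³ = 2.924 × 10⁻⁴
Ratio (larger/smaller) = 3.30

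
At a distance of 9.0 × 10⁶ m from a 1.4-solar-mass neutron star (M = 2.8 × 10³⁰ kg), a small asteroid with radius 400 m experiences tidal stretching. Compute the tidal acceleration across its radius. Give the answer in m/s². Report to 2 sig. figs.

2.1 × 10² m/s²

Δa = 2GMr/d³
   = 2 × (6.674 × 10⁻¹¹) × (2.8 × 10³⁰) × (400) / (9.0 × 10⁶)³
   = 2.1 × 10² m/s²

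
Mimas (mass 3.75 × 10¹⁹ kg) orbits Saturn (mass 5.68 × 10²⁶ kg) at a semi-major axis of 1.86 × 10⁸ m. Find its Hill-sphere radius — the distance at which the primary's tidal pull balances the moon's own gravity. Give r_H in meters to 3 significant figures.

r_H ≈ a (m/3M)^(1/3)
    = (1.86 × 10⁸) × (3.75 × 10¹⁹ / (3 × 5.68 × 10²⁶))^(1/3)
    = 5.21 × 10⁵ m

5.21 × 10⁵ m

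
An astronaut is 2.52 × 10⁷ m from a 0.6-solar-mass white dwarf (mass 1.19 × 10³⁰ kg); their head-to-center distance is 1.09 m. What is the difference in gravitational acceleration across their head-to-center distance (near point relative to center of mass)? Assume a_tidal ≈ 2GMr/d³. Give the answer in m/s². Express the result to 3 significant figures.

1.08 × 10⁻² m/s²

a_tidal = 2GMr/d³
        = 2 × (6.674 × 10⁻¹¹) × (1.19 × 10³⁰) × (1.09) / (2.52 × 10⁷)³
        = 1.08 × 10⁻² m/s²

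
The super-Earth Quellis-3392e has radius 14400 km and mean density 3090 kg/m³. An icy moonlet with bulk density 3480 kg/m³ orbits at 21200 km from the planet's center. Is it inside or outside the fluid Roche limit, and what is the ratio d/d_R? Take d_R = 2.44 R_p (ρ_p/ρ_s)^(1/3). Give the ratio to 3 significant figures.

inside; d/d_R ≈ 0.628

d_R = 2.44 × (14400 km) × (3090/3480)^(1/3) = 33770 km
d/d_R = (21200) / (33770) = 0.628
Since d/d_R < 1, the body is inside the Roche limit.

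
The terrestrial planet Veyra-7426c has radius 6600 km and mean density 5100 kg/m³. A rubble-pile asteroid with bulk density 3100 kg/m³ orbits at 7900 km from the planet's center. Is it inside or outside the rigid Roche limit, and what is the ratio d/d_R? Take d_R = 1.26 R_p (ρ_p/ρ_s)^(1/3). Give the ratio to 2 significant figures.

d_R = 1.26 × (6600 km) × (5100/3100)^(1/3) = 9817 km
d/d_R = (7900) / (9817) = 0.80
Since d/d_R < 1, the body is inside the Roche limit.

inside; d/d_R ≈ 0.80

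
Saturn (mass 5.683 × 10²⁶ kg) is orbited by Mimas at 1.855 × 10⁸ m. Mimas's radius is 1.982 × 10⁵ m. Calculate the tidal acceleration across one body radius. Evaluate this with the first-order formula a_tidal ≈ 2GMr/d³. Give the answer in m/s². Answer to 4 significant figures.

Δa = 2GMr/d³
   = 2 × (6.674 × 10⁻¹¹) × (5.683 × 10²⁶) × (1.982 × 10⁵) / (1.855 × 10⁸)³
   = 2.355 × 10⁻³ m/s²

2.355 × 10⁻³ m/s²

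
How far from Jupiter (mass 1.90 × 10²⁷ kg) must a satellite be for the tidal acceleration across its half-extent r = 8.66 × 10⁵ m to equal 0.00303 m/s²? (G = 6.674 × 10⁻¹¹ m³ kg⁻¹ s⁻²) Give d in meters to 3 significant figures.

4.17 × 10⁸ m

2GMr/d³ = a_tidal  ⇒  d = (2GMr / a_tidal)^(1/3)
d = (2 × 6.674×10⁻¹¹ × (1.90 × 10²⁷) × (8.66 × 10⁵) / (0.00303))^(1/3)
  = 4.17 × 10⁸ m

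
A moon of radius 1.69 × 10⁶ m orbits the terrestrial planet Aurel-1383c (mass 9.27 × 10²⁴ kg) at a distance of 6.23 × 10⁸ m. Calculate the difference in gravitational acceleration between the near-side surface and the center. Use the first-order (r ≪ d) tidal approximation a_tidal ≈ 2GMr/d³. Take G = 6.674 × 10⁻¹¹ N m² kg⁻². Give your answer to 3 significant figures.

8.65 × 10⁻⁶ m/s²

a_tidal = 2GMr/d³
        = 2 × (6.674 × 10⁻¹¹) × (9.27 × 10²⁴) × (1.69 × 10⁶) / (6.23 × 10⁸)³
        = 8.65 × 10⁻⁶ m/s²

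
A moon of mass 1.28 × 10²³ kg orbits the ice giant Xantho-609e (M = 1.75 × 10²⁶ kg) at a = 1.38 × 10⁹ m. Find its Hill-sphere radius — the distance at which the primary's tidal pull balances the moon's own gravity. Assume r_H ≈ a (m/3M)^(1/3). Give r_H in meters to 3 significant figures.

8.62 × 10⁷ m

r_H ≈ a (m/3M)^(1/3)
    = (1.38 × 10⁹) × (1.28 × 10²³ / (3 × 1.75 × 10²⁶))^(1/3)
    = 8.62 × 10⁷ m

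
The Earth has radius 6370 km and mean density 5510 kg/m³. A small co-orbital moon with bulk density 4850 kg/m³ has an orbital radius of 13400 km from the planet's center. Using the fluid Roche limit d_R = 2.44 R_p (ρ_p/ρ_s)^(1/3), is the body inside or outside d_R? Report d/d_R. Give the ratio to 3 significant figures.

inside; d/d_R ≈ 0.826

d_R = 2.44 × (6370 km) × (5510/4850)^(1/3) = 16220 km
d/d_R = (13400) / (16220) = 0.826
Since d/d_R < 1, the body is inside the Roche limit.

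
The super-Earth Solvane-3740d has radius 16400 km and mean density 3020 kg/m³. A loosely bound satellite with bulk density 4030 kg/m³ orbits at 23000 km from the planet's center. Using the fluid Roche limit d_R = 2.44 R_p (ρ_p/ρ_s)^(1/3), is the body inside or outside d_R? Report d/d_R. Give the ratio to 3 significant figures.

d_R = 2.44 × (16400 km) × (3020/4030)^(1/3) = 36350 km
d/d_R = (23000) / (36350) = 0.633
Since d/d_R < 1, the body is inside the Roche limit.

inside; d/d_R ≈ 0.633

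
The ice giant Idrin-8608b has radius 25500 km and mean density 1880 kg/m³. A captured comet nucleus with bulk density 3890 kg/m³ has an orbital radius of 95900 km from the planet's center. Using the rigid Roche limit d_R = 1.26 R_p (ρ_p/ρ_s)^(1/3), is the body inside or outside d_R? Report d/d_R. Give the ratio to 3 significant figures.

outside; d/d_R ≈ 3.80

d_R = 1.26 × (25500 km) × (1880/3890)^(1/3) = 25210 km
d/d_R = (95900) / (25210) = 3.80
Since d/d_R > 1, the body is outside the Roche limit.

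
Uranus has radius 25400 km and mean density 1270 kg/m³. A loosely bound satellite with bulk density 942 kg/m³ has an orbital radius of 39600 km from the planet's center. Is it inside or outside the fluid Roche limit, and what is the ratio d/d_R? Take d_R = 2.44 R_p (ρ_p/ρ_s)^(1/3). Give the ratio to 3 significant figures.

inside; d/d_R ≈ 0.578

d_R = 2.44 × (25400 km) × (1270/942)^(1/3) = 68470 km
d/d_R = (39600) / (68470) = 0.578
Since d/d_R < 1, the body is inside the Roche limit.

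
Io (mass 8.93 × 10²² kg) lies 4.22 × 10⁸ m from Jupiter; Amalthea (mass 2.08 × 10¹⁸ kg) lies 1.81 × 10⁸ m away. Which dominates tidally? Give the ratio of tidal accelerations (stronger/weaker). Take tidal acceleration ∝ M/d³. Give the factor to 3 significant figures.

Io, by a factor of ≈ 3390

Compare M/d³ for the two perturbers:
Io: (8.93 × 10²²) / (4.22 × 10⁸)³ = 1.188 × 10⁻³
Amalthea: (2.08 × 10¹⁸) / (1.81 × 10⁸)³ = 3.508 × 10⁻⁷
Ratio (larger/smaller) = 3390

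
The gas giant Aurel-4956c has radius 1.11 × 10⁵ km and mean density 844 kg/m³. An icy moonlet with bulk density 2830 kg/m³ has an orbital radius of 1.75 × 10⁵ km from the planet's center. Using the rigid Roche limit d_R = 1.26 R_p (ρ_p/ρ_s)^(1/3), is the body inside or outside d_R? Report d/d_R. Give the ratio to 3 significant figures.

d_R = 1.26 × (1.11 × 10⁵ km) × (844/2830)^(1/3) = 93440 km
d/d_R = (1.75 × 10⁵) / (93440) = 1.87
Since d/d_R > 1, the body is outside the Roche limit.

outside; d/d_R ≈ 1.87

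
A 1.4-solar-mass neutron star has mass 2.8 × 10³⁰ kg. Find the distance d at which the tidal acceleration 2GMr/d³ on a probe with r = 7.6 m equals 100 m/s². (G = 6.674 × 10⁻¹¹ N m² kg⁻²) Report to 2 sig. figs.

3.1 × 10⁶ m

2GMr/d³ = a_tidal  ⇒  d = (2GMr / a_tidal)^(1/3)
d = (2 × 6.674×10⁻¹¹ × (2.8 × 10³⁰) × (7.6) / (100))^(1/3)
  = 3.1 × 10⁶ m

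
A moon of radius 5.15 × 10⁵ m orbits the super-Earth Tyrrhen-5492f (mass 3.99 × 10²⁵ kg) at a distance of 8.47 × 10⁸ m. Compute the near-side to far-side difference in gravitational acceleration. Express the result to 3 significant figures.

9.03 × 10⁻⁶ m/s²

a_tidal = 4GMr/d³
        = 4 × (6.674 × 10⁻¹¹) × (3.99 × 10²⁵) × (5.15 × 10⁵) / (8.47 × 10⁸)³
        = 9.03 × 10⁻⁶ m/s²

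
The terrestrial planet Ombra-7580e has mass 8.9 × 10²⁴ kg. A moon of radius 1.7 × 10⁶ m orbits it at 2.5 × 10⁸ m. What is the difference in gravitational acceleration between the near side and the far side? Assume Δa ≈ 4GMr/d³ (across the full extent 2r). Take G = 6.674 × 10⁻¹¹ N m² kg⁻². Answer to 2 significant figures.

2.6 × 10⁻⁴ m/s²

The field gradient is 2GM/d³; across the full diameter 2r the difference is 4GMr/d³.
Δg = 4GMr/d³
   = 4 × (6.674 × 10⁻¹¹) × (8.9 × 10²⁴) × (1.7 × 10⁶) / (2.5 × 10⁸)³
   = 2.6 × 10⁻⁴ m/s²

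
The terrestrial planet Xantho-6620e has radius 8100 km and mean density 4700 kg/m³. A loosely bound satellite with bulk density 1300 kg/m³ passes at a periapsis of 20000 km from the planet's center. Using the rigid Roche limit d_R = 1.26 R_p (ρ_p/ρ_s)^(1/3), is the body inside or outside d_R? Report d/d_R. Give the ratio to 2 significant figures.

d_R = 1.26 × (8100 km) × (4700/1300)^(1/3) = 15660 km
d/d_R = (20000) / (15660) = 1.3
Since d/d_R > 1, the body is outside the Roche limit.

outside; d/d_R ≈ 1.3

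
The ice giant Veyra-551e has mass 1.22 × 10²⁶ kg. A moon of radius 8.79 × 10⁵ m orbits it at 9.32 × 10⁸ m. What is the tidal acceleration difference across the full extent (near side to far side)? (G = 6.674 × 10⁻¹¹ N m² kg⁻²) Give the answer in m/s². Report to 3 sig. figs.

3.54 × 10⁻⁵ m/s²

The field gradient is 2GM/d³; across the full diameter 2r the difference is 4GMr/d³.
a_tidal = 4GMr/d³
        = 4 × (6.674 × 10⁻¹¹) × (1.22 × 10²⁶) × (8.79 × 10⁵) / (9.32 × 10⁸)³
        = 3.54 × 10⁻⁵ m/s²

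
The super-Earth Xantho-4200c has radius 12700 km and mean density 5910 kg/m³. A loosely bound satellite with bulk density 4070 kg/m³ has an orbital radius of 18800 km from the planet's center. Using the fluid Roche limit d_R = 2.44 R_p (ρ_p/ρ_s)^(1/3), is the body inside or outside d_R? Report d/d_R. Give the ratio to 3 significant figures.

inside; d/d_R ≈ 0.536

d_R = 2.44 × (12700 km) × (5910/4070)^(1/3) = 35090 km
d/d_R = (18800) / (35090) = 0.536
Since d/d_R < 1, the body is inside the Roche limit.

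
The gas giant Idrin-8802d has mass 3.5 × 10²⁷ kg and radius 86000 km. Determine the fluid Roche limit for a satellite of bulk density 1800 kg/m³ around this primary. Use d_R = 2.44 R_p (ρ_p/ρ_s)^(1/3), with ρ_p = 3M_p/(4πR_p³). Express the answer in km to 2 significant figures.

1.9 × 10⁵ km

ρ_p = 3M_p/(4πR_p³) = 3 × (3.5 × 10²⁷) / (4π × (8.6 × 10⁷ m)³) = 1300 kg/m³
d_R = 2.44 × 86000 km × (1300/1800)^(1/3)
    = 1.9 × 10⁵ km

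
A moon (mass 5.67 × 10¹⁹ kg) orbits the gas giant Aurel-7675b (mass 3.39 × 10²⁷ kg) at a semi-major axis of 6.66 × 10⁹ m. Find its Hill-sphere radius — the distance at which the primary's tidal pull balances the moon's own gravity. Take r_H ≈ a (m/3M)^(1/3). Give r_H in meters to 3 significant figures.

1.18 × 10⁷ m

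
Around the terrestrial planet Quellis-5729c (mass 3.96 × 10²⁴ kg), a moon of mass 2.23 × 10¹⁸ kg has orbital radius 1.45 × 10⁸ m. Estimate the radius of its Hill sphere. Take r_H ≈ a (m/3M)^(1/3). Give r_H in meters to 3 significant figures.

r_H ≈ a (m/3M)^(1/3)
    = (1.45 × 10⁸) × (2.23 × 10¹⁸ / (3 × 3.96 × 10²⁴))^(1/3)
    = 8.30 × 10⁵ m

8.30 × 10⁵ m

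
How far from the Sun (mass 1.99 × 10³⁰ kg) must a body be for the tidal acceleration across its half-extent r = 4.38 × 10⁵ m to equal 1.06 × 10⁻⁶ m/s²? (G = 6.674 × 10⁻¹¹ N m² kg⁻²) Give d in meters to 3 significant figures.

2GMr/d³ = a_tidal  ⇒  d = (2GMr / a_tidal)^(1/3)
d = (2 × 6.674×10⁻¹¹ × (1.99 × 10³⁰) × (4.38 × 10⁵) / (1.06 × 10⁻⁶))^(1/3)
  = 4.79 × 10¹⁰ m

4.79 × 10¹⁰ m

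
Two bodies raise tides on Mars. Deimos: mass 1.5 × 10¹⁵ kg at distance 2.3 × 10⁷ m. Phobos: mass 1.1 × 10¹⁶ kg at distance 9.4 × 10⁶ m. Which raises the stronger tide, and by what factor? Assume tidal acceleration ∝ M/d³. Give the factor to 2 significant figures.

Phobos, by a factor of ≈ 110

Tidal stretch scales as M/d³; compute that for each body.
Deimos: (1.5 × 10¹⁵) / (2.3 × 10⁷)³ = 1.233 × 10⁻⁷
Phobos: (1.1 × 10¹⁶) / (9.4 × 10⁶)³ = 1.324 × 10⁻⁵
Ratio (larger/smaller) = 110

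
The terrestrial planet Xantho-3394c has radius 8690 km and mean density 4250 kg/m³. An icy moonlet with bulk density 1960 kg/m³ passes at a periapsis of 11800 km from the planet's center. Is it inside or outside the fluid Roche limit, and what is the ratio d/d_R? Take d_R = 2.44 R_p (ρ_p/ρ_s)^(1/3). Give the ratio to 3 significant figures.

inside; d/d_R ≈ 0.430

d_R = 2.44 × (8690 km) × (4250/1960)^(1/3) = 27440 km
d/d_R = (11800) / (27440) = 0.430
Since d/d_R < 1, the body is inside the Roche limit.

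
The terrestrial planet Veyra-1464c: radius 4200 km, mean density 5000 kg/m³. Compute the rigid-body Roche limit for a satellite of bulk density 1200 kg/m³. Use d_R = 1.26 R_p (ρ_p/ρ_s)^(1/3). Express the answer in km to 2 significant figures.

8500 km

d_R = 1.26 × 4200 km × (5000/1200)^(1/3)
    = 8500 km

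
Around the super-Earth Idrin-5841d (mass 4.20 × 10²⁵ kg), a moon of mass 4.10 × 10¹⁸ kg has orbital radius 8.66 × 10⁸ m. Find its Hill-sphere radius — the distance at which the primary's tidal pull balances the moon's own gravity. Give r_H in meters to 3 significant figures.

r_H ≈ a (m/3M)^(1/3)
    = (8.66 × 10⁸) × (4.10 × 10¹⁸ / (3 × 4.20 × 10²⁵))^(1/3)
    = 2.76 × 10⁶ m

2.76 × 10⁶ m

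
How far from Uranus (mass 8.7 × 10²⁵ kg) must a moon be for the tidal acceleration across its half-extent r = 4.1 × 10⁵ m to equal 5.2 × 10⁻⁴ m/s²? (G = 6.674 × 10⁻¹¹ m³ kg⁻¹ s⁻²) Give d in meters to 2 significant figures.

2.1 × 10⁸ m

2GMr/d³ = a_tidal  ⇒  d = (2GMr / a_tidal)^(1/3)
d = (2 × 6.674×10⁻¹¹ × (8.7 × 10²⁵) × (4.1 × 10⁵) / (5.2 × 10⁻⁴))^(1/3)
  = 2.1 × 10⁸ m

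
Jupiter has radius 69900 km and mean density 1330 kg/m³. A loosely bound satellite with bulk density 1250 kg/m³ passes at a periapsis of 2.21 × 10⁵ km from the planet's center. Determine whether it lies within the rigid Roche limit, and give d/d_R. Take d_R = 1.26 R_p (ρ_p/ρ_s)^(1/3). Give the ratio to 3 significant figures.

outside; d/d_R ≈ 2.46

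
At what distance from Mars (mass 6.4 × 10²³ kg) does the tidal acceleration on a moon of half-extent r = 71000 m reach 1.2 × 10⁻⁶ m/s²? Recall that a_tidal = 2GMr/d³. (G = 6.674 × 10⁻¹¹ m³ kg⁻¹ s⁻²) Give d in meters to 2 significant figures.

2GMr/d³ = a_tidal  ⇒  d = (2GMr / a_tidal)^(1/3)
d = (2 × 6.674×10⁻¹¹ × (6.4 × 10²³) × (71000) / (1.2 × 10⁻⁶))^(1/3)
  = 1.7 × 10⁸ m

1.7 × 10⁸ m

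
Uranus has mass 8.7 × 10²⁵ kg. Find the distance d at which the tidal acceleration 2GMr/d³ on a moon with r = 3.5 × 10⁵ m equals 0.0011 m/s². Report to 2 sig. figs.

1.5 × 10⁸ m

2GMr/d³ = a_tidal  ⇒  d = (2GMr / a_tidal)^(1/3)
d = (2 × 6.674×10⁻¹¹ × (8.7 × 10²⁵) × (3.5 × 10⁵) / (0.0011))^(1/3)
  = 1.5 × 10⁸ m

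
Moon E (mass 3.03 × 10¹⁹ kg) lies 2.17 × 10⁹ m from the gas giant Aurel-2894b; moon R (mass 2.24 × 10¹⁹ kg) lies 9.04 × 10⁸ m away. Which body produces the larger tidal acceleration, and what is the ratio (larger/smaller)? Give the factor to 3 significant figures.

Compare M/d³ for the two perturbers:
Moon E: (3.03 × 10¹⁹) / (2.17 × 10⁹)³ = 2.965 × 10⁻⁹
Moon R: (2.24 × 10¹⁹) / (9.04 × 10⁸)³ = 3.032 × 10⁻⁸
Ratio (larger/smaller) = 10.2

Moon R, by a factor of ≈ 10.2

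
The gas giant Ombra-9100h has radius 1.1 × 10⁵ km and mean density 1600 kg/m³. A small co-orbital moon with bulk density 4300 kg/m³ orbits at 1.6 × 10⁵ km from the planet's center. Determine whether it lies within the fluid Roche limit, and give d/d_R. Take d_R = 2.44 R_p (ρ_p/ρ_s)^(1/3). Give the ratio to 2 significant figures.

inside; d/d_R ≈ 0.83

d_R = 2.44 × (1.1 × 10⁵ km) × (1600/4300)^(1/3) = 1.930 × 10⁵ km
d/d_R = (1.6 × 10⁵) / (1.930 × 10⁵) = 0.83
Since d/d_R < 1, the body is inside the Roche limit.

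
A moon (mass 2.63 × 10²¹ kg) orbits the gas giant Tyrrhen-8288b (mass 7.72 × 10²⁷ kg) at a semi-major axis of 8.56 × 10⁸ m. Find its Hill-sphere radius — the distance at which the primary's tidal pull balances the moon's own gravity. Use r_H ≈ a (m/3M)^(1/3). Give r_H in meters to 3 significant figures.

4.15 × 10⁶ m

r_H ≈ a (m/3M)^(1/3)
    = (8.56 × 10⁸) × (2.63 × 10²¹ / (3 × 7.72 × 10²⁷))^(1/3)
    = 4.15 × 10⁶ m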